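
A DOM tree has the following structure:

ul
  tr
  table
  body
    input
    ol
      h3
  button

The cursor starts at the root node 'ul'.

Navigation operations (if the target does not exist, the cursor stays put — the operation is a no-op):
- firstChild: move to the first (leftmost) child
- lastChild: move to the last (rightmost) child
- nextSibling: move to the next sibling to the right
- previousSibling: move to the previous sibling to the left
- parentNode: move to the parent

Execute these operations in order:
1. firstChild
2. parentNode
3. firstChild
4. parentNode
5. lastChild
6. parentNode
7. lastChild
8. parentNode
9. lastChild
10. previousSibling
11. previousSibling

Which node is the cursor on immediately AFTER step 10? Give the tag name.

After 1 (firstChild): tr
After 2 (parentNode): ul
After 3 (firstChild): tr
After 4 (parentNode): ul
After 5 (lastChild): button
After 6 (parentNode): ul
After 7 (lastChild): button
After 8 (parentNode): ul
After 9 (lastChild): button
After 10 (previousSibling): body

Answer: body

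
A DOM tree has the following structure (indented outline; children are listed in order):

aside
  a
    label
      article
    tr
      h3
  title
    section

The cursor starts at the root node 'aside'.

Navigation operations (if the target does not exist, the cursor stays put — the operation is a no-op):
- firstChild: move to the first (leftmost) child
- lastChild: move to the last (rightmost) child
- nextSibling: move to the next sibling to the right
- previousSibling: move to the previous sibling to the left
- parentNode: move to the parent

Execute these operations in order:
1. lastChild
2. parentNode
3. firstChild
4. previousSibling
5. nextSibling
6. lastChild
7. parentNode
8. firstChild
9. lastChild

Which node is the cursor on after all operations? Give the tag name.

Answer: section

Derivation:
After 1 (lastChild): title
After 2 (parentNode): aside
After 3 (firstChild): a
After 4 (previousSibling): a (no-op, stayed)
After 5 (nextSibling): title
After 6 (lastChild): section
After 7 (parentNode): title
After 8 (firstChild): section
After 9 (lastChild): section (no-op, stayed)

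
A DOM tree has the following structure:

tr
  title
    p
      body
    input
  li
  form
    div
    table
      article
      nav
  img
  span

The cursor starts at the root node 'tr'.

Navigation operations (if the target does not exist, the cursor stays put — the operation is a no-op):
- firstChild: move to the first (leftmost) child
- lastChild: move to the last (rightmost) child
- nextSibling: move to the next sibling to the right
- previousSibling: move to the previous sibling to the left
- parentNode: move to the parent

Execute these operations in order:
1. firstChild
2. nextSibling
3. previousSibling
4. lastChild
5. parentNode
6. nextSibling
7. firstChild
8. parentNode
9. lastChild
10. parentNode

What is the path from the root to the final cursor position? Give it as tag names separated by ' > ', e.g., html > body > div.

After 1 (firstChild): title
After 2 (nextSibling): li
After 3 (previousSibling): title
After 4 (lastChild): input
After 5 (parentNode): title
After 6 (nextSibling): li
After 7 (firstChild): li (no-op, stayed)
After 8 (parentNode): tr
After 9 (lastChild): span
After 10 (parentNode): tr

Answer: tr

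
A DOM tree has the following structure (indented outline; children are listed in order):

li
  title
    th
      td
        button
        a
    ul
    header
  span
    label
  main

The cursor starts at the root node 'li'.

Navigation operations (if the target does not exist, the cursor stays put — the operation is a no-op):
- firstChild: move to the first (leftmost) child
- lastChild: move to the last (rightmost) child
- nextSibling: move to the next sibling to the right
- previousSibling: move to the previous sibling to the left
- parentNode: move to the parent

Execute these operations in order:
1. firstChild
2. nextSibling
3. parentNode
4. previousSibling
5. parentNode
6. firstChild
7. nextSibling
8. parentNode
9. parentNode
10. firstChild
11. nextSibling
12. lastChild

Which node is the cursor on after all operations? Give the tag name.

Answer: label

Derivation:
After 1 (firstChild): title
After 2 (nextSibling): span
After 3 (parentNode): li
After 4 (previousSibling): li (no-op, stayed)
After 5 (parentNode): li (no-op, stayed)
After 6 (firstChild): title
After 7 (nextSibling): span
After 8 (parentNode): li
After 9 (parentNode): li (no-op, stayed)
After 10 (firstChild): title
After 11 (nextSibling): span
After 12 (lastChild): label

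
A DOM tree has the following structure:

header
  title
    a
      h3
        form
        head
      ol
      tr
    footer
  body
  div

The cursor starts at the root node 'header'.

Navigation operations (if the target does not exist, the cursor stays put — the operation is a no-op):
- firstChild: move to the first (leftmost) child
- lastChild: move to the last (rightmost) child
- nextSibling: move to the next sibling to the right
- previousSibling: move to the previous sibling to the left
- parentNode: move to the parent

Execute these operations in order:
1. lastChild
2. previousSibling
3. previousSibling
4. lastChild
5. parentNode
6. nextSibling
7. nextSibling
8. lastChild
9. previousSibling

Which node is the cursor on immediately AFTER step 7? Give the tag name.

After 1 (lastChild): div
After 2 (previousSibling): body
After 3 (previousSibling): title
After 4 (lastChild): footer
After 5 (parentNode): title
After 6 (nextSibling): body
After 7 (nextSibling): div

Answer: div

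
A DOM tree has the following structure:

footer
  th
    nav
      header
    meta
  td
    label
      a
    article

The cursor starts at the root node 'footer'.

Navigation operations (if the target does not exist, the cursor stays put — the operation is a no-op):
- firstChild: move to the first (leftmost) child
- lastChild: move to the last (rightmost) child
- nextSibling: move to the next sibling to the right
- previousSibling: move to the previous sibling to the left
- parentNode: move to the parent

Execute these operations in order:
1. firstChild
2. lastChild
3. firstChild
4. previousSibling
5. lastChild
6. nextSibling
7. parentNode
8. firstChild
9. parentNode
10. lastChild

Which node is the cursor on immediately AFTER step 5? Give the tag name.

After 1 (firstChild): th
After 2 (lastChild): meta
After 3 (firstChild): meta (no-op, stayed)
After 4 (previousSibling): nav
After 5 (lastChild): header

Answer: header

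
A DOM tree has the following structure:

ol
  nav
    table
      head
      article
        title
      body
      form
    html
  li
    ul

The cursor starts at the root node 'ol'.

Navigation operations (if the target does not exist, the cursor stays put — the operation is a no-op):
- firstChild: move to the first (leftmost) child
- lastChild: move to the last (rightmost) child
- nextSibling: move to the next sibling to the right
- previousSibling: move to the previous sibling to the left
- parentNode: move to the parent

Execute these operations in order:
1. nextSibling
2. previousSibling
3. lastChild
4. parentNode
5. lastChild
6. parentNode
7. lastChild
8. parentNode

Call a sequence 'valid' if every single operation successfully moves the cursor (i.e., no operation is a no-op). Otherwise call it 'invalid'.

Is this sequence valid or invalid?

After 1 (nextSibling): ol (no-op, stayed)
After 2 (previousSibling): ol (no-op, stayed)
After 3 (lastChild): li
After 4 (parentNode): ol
After 5 (lastChild): li
After 6 (parentNode): ol
After 7 (lastChild): li
After 8 (parentNode): ol

Answer: invalid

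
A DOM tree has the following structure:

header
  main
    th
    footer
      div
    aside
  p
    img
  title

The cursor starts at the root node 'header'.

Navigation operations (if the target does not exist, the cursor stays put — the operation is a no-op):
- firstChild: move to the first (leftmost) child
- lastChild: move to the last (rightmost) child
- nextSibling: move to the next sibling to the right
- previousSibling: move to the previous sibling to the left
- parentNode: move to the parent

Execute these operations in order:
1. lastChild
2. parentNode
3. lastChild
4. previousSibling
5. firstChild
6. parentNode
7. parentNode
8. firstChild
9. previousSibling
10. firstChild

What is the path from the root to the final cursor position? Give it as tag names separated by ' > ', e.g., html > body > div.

Answer: header > main > th

Derivation:
After 1 (lastChild): title
After 2 (parentNode): header
After 3 (lastChild): title
After 4 (previousSibling): p
After 5 (firstChild): img
After 6 (parentNode): p
After 7 (parentNode): header
After 8 (firstChild): main
After 9 (previousSibling): main (no-op, stayed)
After 10 (firstChild): th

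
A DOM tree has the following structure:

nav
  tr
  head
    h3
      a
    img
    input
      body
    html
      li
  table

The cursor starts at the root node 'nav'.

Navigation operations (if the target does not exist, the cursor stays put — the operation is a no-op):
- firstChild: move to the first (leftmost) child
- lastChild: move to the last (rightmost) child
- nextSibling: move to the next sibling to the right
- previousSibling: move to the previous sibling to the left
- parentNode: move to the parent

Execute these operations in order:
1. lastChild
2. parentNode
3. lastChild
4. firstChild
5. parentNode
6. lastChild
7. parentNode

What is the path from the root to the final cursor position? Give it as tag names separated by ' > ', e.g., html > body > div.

After 1 (lastChild): table
After 2 (parentNode): nav
After 3 (lastChild): table
After 4 (firstChild): table (no-op, stayed)
After 5 (parentNode): nav
After 6 (lastChild): table
After 7 (parentNode): nav

Answer: nav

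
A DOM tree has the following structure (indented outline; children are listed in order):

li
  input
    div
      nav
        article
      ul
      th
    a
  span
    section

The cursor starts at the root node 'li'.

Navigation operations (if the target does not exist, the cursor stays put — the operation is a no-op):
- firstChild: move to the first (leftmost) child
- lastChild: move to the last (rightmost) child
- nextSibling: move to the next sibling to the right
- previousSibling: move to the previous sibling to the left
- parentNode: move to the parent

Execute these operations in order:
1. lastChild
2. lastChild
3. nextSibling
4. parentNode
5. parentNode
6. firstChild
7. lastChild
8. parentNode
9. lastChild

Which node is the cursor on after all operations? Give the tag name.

After 1 (lastChild): span
After 2 (lastChild): section
After 3 (nextSibling): section (no-op, stayed)
After 4 (parentNode): span
After 5 (parentNode): li
After 6 (firstChild): input
After 7 (lastChild): a
After 8 (parentNode): input
After 9 (lastChild): a

Answer: a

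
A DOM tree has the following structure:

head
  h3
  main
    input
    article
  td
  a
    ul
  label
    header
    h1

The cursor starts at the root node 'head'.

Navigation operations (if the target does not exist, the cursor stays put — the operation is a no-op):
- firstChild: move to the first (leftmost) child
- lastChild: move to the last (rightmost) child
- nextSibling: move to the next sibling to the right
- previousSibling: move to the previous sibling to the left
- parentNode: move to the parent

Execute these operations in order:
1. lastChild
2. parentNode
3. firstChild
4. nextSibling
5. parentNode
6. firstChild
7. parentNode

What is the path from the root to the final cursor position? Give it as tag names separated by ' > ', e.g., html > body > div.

Answer: head

Derivation:
After 1 (lastChild): label
After 2 (parentNode): head
After 3 (firstChild): h3
After 4 (nextSibling): main
After 5 (parentNode): head
After 6 (firstChild): h3
After 7 (parentNode): head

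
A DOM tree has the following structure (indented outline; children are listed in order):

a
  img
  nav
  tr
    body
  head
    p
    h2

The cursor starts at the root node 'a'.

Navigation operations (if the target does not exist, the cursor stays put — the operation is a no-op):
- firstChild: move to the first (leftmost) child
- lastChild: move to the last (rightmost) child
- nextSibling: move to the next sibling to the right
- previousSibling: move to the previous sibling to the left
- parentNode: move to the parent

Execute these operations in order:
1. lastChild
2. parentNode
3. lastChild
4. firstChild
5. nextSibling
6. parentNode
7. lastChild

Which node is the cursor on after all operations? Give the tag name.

After 1 (lastChild): head
After 2 (parentNode): a
After 3 (lastChild): head
After 4 (firstChild): p
After 5 (nextSibling): h2
After 6 (parentNode): head
After 7 (lastChild): h2

Answer: h2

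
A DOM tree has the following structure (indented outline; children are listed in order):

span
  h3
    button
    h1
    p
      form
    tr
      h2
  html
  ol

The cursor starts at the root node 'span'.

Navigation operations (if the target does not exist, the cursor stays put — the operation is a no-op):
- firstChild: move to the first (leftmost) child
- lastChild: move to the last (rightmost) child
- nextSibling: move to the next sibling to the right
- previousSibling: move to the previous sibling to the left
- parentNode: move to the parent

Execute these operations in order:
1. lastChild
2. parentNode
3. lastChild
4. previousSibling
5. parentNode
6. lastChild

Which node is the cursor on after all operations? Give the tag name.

Answer: ol

Derivation:
After 1 (lastChild): ol
After 2 (parentNode): span
After 3 (lastChild): ol
After 4 (previousSibling): html
After 5 (parentNode): span
After 6 (lastChild): ol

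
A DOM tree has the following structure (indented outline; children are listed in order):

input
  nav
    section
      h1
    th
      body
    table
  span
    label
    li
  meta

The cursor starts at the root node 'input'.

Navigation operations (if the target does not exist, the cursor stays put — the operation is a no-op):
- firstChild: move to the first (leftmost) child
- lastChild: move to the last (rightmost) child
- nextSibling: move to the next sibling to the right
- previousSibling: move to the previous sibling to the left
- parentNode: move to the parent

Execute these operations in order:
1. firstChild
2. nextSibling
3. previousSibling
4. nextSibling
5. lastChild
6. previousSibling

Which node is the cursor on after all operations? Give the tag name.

After 1 (firstChild): nav
After 2 (nextSibling): span
After 3 (previousSibling): nav
After 4 (nextSibling): span
After 5 (lastChild): li
After 6 (previousSibling): label

Answer: label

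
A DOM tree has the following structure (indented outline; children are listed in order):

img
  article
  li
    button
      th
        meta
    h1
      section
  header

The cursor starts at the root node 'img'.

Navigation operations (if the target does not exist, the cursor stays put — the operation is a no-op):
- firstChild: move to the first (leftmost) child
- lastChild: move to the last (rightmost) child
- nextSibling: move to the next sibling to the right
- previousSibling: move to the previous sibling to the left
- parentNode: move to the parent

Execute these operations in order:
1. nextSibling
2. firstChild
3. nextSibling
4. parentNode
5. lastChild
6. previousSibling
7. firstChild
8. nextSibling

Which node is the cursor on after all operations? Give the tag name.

Answer: h1

Derivation:
After 1 (nextSibling): img (no-op, stayed)
After 2 (firstChild): article
After 3 (nextSibling): li
After 4 (parentNode): img
After 5 (lastChild): header
After 6 (previousSibling): li
After 7 (firstChild): button
After 8 (nextSibling): h1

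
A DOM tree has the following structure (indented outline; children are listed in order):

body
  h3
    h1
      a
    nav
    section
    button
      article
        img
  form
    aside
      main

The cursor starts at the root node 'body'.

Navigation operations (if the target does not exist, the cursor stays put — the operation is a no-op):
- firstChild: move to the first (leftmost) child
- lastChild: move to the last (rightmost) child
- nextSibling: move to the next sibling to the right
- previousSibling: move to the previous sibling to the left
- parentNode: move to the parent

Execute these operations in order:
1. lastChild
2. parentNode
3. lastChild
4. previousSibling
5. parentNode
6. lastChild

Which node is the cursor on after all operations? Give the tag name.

Answer: form

Derivation:
After 1 (lastChild): form
After 2 (parentNode): body
After 3 (lastChild): form
After 4 (previousSibling): h3
After 5 (parentNode): body
After 6 (lastChild): form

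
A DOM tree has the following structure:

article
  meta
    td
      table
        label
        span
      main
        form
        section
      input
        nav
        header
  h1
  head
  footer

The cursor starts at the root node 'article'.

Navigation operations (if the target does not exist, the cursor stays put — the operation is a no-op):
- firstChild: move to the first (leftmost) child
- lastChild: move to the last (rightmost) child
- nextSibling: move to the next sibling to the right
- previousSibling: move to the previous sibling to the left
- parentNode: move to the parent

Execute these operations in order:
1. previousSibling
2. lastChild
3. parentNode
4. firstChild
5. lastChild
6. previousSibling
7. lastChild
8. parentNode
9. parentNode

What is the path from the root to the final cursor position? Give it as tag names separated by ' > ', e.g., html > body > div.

Answer: article > meta

Derivation:
After 1 (previousSibling): article (no-op, stayed)
After 2 (lastChild): footer
After 3 (parentNode): article
After 4 (firstChild): meta
After 5 (lastChild): td
After 6 (previousSibling): td (no-op, stayed)
After 7 (lastChild): input
After 8 (parentNode): td
After 9 (parentNode): meta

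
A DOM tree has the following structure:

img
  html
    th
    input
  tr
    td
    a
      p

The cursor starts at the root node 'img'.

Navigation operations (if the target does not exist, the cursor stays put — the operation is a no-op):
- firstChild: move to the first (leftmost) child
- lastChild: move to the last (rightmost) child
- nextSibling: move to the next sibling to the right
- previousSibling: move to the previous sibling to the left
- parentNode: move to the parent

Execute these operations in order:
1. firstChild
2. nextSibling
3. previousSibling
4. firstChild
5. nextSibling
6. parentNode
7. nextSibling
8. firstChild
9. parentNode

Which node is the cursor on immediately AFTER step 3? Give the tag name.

After 1 (firstChild): html
After 2 (nextSibling): tr
After 3 (previousSibling): html

Answer: html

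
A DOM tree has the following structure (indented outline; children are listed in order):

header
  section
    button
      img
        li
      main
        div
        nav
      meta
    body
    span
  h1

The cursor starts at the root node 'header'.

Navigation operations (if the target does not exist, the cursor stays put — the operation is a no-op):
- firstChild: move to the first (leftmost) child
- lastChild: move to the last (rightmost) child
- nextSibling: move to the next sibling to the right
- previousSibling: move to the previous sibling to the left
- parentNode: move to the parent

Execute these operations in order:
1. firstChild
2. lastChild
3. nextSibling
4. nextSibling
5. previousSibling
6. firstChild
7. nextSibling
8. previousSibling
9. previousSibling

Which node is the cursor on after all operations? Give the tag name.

After 1 (firstChild): section
After 2 (lastChild): span
After 3 (nextSibling): span (no-op, stayed)
After 4 (nextSibling): span (no-op, stayed)
After 5 (previousSibling): body
After 6 (firstChild): body (no-op, stayed)
After 7 (nextSibling): span
After 8 (previousSibling): body
After 9 (previousSibling): button

Answer: button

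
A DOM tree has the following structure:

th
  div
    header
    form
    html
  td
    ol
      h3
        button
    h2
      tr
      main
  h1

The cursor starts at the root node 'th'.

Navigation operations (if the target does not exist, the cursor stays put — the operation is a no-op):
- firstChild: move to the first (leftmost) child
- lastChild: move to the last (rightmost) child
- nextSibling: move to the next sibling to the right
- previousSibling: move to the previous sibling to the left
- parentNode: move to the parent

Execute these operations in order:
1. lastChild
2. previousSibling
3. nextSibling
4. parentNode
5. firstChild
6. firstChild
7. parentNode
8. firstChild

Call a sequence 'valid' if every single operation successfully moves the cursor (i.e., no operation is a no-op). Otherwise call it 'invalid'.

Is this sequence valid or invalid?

After 1 (lastChild): h1
After 2 (previousSibling): td
After 3 (nextSibling): h1
After 4 (parentNode): th
After 5 (firstChild): div
After 6 (firstChild): header
After 7 (parentNode): div
After 8 (firstChild): header

Answer: valid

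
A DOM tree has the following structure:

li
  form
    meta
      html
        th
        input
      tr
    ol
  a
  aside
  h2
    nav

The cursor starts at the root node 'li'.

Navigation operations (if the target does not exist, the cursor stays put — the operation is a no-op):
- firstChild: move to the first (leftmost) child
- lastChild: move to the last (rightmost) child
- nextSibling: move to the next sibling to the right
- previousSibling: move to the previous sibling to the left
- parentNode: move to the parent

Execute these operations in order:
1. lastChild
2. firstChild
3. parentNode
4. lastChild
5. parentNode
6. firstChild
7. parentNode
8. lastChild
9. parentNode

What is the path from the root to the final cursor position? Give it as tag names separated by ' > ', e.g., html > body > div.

Answer: li > h2

Derivation:
After 1 (lastChild): h2
After 2 (firstChild): nav
After 3 (parentNode): h2
After 4 (lastChild): nav
After 5 (parentNode): h2
After 6 (firstChild): nav
After 7 (parentNode): h2
After 8 (lastChild): nav
After 9 (parentNode): h2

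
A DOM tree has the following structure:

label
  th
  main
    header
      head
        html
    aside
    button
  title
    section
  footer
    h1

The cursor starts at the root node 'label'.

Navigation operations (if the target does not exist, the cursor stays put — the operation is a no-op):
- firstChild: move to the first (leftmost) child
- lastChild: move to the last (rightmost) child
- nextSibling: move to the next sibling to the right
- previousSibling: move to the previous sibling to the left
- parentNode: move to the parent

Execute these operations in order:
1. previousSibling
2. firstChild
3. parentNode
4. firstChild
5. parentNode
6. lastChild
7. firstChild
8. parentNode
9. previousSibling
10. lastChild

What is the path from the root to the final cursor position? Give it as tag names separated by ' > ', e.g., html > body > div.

Answer: label > title > section

Derivation:
After 1 (previousSibling): label (no-op, stayed)
After 2 (firstChild): th
After 3 (parentNode): label
After 4 (firstChild): th
After 5 (parentNode): label
After 6 (lastChild): footer
After 7 (firstChild): h1
After 8 (parentNode): footer
After 9 (previousSibling): title
After 10 (lastChild): section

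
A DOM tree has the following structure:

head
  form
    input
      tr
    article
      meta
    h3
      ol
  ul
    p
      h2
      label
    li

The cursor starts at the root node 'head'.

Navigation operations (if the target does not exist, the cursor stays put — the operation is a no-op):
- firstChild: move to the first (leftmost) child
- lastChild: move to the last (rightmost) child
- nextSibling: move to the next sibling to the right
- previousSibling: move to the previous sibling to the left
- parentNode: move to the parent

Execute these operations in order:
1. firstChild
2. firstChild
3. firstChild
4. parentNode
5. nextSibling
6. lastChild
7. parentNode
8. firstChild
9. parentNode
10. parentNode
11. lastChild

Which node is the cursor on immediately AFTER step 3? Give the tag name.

After 1 (firstChild): form
After 2 (firstChild): input
After 3 (firstChild): tr

Answer: tr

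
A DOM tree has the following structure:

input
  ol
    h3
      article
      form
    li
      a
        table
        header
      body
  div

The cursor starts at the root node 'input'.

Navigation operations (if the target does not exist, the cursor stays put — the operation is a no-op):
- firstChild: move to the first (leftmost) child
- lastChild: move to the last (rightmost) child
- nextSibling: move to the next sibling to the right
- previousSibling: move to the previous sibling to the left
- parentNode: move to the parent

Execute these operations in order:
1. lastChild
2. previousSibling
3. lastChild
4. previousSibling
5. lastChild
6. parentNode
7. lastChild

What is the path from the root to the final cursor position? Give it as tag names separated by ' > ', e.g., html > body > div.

Answer: input > ol > h3 > form

Derivation:
After 1 (lastChild): div
After 2 (previousSibling): ol
After 3 (lastChild): li
After 4 (previousSibling): h3
After 5 (lastChild): form
After 6 (parentNode): h3
After 7 (lastChild): form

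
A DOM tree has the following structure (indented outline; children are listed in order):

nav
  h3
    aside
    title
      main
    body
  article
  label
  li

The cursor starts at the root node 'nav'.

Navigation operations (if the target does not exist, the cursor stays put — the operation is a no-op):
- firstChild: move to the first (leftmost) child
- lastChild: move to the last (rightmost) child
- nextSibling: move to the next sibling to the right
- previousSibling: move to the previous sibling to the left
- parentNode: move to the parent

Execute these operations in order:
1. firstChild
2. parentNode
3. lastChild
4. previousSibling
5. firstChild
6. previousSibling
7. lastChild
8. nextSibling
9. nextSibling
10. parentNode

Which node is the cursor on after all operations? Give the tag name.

Answer: nav

Derivation:
After 1 (firstChild): h3
After 2 (parentNode): nav
After 3 (lastChild): li
After 4 (previousSibling): label
After 5 (firstChild): label (no-op, stayed)
After 6 (previousSibling): article
After 7 (lastChild): article (no-op, stayed)
After 8 (nextSibling): label
After 9 (nextSibling): li
After 10 (parentNode): nav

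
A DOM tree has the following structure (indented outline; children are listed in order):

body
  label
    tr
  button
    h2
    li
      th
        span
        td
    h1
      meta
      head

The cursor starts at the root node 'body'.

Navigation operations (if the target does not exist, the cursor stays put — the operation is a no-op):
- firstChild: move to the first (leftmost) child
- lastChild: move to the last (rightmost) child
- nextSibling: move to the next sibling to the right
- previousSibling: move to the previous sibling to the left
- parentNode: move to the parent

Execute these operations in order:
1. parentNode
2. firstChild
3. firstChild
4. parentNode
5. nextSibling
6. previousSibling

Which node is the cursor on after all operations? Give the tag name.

After 1 (parentNode): body (no-op, stayed)
After 2 (firstChild): label
After 3 (firstChild): tr
After 4 (parentNode): label
After 5 (nextSibling): button
After 6 (previousSibling): label

Answer: label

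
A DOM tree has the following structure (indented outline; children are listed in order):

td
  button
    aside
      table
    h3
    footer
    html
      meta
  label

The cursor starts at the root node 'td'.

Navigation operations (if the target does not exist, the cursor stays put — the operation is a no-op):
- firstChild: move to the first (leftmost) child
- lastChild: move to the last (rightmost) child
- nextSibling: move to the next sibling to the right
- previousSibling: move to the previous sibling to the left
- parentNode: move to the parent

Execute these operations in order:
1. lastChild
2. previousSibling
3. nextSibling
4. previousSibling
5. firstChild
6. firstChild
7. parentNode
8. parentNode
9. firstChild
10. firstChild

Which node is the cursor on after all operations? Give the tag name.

Answer: table

Derivation:
After 1 (lastChild): label
After 2 (previousSibling): button
After 3 (nextSibling): label
After 4 (previousSibling): button
After 5 (firstChild): aside
After 6 (firstChild): table
After 7 (parentNode): aside
After 8 (parentNode): button
After 9 (firstChild): aside
After 10 (firstChild): table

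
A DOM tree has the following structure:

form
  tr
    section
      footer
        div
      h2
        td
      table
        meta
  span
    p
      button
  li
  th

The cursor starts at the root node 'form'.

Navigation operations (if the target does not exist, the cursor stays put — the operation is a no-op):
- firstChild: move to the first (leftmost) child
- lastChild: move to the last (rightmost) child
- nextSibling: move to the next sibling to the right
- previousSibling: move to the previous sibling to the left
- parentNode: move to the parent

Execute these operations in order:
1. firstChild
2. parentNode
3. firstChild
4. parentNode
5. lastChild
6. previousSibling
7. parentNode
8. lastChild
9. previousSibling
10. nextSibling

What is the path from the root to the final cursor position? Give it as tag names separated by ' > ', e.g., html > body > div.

Answer: form > th

Derivation:
After 1 (firstChild): tr
After 2 (parentNode): form
After 3 (firstChild): tr
After 4 (parentNode): form
After 5 (lastChild): th
After 6 (previousSibling): li
After 7 (parentNode): form
After 8 (lastChild): th
After 9 (previousSibling): li
After 10 (nextSibling): th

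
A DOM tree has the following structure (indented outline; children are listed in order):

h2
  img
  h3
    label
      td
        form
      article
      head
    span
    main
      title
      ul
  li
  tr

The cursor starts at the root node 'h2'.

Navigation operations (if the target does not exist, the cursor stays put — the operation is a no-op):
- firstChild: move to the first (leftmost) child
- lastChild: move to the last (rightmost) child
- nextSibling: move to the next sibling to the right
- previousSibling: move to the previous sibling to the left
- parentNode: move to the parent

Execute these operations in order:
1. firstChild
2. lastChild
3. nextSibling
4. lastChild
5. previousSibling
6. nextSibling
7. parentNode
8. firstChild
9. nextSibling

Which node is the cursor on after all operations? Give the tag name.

After 1 (firstChild): img
After 2 (lastChild): img (no-op, stayed)
After 3 (nextSibling): h3
After 4 (lastChild): main
After 5 (previousSibling): span
After 6 (nextSibling): main
After 7 (parentNode): h3
After 8 (firstChild): label
After 9 (nextSibling): span

Answer: span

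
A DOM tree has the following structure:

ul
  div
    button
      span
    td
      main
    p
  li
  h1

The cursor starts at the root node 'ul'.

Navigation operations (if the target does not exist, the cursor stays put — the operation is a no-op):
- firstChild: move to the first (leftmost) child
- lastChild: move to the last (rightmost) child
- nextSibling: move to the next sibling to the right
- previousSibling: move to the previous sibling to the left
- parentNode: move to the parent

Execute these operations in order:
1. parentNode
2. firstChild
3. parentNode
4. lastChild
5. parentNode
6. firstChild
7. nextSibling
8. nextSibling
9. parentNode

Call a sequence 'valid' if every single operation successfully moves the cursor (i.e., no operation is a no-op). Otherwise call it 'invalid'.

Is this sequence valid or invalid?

Answer: invalid

Derivation:
After 1 (parentNode): ul (no-op, stayed)
After 2 (firstChild): div
After 3 (parentNode): ul
After 4 (lastChild): h1
After 5 (parentNode): ul
After 6 (firstChild): div
After 7 (nextSibling): li
After 8 (nextSibling): h1
After 9 (parentNode): ul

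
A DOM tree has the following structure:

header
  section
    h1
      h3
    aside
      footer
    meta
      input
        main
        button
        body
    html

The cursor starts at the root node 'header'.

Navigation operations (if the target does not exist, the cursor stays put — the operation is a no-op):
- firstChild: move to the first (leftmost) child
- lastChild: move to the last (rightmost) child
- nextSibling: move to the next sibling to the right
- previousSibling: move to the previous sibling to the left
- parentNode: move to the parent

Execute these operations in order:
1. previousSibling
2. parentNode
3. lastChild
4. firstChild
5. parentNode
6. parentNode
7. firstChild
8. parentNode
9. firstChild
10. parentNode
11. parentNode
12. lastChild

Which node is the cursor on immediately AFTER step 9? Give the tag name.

After 1 (previousSibling): header (no-op, stayed)
After 2 (parentNode): header (no-op, stayed)
After 3 (lastChild): section
After 4 (firstChild): h1
After 5 (parentNode): section
After 6 (parentNode): header
After 7 (firstChild): section
After 8 (parentNode): header
After 9 (firstChild): section

Answer: section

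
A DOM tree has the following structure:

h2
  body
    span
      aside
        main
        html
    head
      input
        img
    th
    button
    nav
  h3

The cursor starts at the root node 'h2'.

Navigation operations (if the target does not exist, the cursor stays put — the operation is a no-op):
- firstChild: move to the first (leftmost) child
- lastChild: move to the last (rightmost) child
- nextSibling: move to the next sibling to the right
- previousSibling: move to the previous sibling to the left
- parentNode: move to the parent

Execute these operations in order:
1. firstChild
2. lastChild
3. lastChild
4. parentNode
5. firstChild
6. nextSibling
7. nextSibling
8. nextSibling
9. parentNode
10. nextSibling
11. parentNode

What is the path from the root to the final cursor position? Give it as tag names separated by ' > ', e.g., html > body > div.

Answer: h2

Derivation:
After 1 (firstChild): body
After 2 (lastChild): nav
After 3 (lastChild): nav (no-op, stayed)
After 4 (parentNode): body
After 5 (firstChild): span
After 6 (nextSibling): head
After 7 (nextSibling): th
After 8 (nextSibling): button
After 9 (parentNode): body
After 10 (nextSibling): h3
After 11 (parentNode): h2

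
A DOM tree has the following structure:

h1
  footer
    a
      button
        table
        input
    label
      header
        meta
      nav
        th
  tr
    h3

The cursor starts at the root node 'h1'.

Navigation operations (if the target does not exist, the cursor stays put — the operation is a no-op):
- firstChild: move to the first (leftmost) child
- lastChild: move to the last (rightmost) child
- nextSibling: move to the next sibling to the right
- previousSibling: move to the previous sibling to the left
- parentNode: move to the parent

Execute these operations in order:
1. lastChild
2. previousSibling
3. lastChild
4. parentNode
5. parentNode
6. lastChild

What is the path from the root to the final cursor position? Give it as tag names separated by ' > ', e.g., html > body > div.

Answer: h1 > tr

Derivation:
After 1 (lastChild): tr
After 2 (previousSibling): footer
After 3 (lastChild): label
After 4 (parentNode): footer
After 5 (parentNode): h1
After 6 (lastChild): tr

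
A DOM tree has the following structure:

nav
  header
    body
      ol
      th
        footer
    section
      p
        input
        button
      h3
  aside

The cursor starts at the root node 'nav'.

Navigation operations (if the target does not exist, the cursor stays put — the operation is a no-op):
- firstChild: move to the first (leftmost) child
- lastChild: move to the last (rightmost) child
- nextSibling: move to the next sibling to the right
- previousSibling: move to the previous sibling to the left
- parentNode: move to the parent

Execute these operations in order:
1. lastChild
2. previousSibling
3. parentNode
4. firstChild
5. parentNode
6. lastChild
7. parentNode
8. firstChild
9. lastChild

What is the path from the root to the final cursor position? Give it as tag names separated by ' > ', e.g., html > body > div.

After 1 (lastChild): aside
After 2 (previousSibling): header
After 3 (parentNode): nav
After 4 (firstChild): header
After 5 (parentNode): nav
After 6 (lastChild): aside
After 7 (parentNode): nav
After 8 (firstChild): header
After 9 (lastChild): section

Answer: nav > header > section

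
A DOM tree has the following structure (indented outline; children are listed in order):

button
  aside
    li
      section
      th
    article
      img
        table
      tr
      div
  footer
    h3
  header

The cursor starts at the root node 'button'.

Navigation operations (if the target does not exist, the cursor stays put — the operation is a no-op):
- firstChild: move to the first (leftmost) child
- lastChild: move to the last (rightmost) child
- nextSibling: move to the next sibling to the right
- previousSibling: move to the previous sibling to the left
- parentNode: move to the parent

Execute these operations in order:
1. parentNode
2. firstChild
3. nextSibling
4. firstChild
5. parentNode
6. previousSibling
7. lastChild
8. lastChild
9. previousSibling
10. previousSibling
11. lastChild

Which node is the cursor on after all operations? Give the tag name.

Answer: table

Derivation:
After 1 (parentNode): button (no-op, stayed)
After 2 (firstChild): aside
After 3 (nextSibling): footer
After 4 (firstChild): h3
After 5 (parentNode): footer
After 6 (previousSibling): aside
After 7 (lastChild): article
After 8 (lastChild): div
After 9 (previousSibling): tr
After 10 (previousSibling): img
After 11 (lastChild): table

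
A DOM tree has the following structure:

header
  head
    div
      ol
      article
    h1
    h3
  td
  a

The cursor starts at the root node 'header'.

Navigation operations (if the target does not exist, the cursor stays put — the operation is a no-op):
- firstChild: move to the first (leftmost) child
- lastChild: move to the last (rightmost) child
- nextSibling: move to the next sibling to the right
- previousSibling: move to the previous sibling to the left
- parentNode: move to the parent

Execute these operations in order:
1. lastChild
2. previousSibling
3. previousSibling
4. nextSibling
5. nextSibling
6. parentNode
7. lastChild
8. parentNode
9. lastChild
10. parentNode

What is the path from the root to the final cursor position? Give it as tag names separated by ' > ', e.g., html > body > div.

Answer: header

Derivation:
After 1 (lastChild): a
After 2 (previousSibling): td
After 3 (previousSibling): head
After 4 (nextSibling): td
After 5 (nextSibling): a
After 6 (parentNode): header
After 7 (lastChild): a
After 8 (parentNode): header
After 9 (lastChild): a
After 10 (parentNode): header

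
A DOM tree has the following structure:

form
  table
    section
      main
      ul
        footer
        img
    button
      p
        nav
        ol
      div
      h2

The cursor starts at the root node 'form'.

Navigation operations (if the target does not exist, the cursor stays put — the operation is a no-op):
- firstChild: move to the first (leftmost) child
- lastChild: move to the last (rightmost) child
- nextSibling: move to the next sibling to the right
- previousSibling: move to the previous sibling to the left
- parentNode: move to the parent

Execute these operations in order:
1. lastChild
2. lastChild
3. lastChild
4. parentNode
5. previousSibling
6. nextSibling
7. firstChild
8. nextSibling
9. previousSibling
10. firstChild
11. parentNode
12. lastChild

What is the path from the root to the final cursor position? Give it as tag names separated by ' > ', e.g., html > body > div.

Answer: form > table > button > p > ol

Derivation:
After 1 (lastChild): table
After 2 (lastChild): button
After 3 (lastChild): h2
After 4 (parentNode): button
After 5 (previousSibling): section
After 6 (nextSibling): button
After 7 (firstChild): p
After 8 (nextSibling): div
After 9 (previousSibling): p
After 10 (firstChild): nav
After 11 (parentNode): p
After 12 (lastChild): ol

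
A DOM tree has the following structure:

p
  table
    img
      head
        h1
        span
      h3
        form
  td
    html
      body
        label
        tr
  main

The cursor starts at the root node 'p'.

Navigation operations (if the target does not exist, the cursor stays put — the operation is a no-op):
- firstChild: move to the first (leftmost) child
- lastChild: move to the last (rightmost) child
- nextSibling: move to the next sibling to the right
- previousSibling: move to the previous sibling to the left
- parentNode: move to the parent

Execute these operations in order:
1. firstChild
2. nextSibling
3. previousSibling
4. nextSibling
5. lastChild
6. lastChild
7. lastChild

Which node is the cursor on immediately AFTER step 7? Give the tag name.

Answer: tr

Derivation:
After 1 (firstChild): table
After 2 (nextSibling): td
After 3 (previousSibling): table
After 4 (nextSibling): td
After 5 (lastChild): html
After 6 (lastChild): body
After 7 (lastChild): tr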